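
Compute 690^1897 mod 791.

1897 in binary is 11101101001, i.e. 1897 = 1024 + 512 + 256 + 64 + 32 + 8 + 1.
690^1 ≡ 690 (mod 791)
690^2 ≡ 690^2 = 476100 ≡ 709 (mod 791)
690^4 ≡ 709^2 = 502681 ≡ 396 (mod 791)
690^8 ≡ 396^2 = 156816 ≡ 198 (mod 791)
690^16 ≡ 198^2 = 39204 ≡ 445 (mod 791)
690^32 ≡ 445^2 = 198025 ≡ 275 (mod 791)
690^64 ≡ 275^2 = 75625 ≡ 480 (mod 791)
690^128 ≡ 480^2 = 230400 ≡ 219 (mod 791)
690^256 ≡ 219^2 = 47961 ≡ 501 (mod 791)
690^512 ≡ 501^2 = 251001 ≡ 254 (mod 791)
690^1024 ≡ 254^2 = 64516 ≡ 445 (mod 791)
690^1897 = 690^1024 · 690^512 · 690^256 · 690^64 · 690^32 · 690^8 · 690^1 ≡ 445 · 254 · 501 · 480 · 275 · 198 · 690 (mod 791).
Accumulate the product:
445 · 254 = 113030 ≡ 708
708 · 501 = 354708 ≡ 340
340 · 480 = 163200 ≡ 254
254 · 275 = 69850 ≡ 242
242 · 198 = 47916 ≡ 456
456 · 690 = 314640 ≡ 613

613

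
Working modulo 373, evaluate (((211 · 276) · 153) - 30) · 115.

368

211 · 276 = 58236 ≡ 48 (mod 373)
48 · 153 = 7344 ≡ 257 (mod 373)
257 - 30 = 227
227 · 115 = 26105 ≡ 368 (mod 373)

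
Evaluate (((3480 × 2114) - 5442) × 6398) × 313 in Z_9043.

3480 × 2114 = 7356720 ≡ 4761 (mod 9043)
4761 - 5442 = -681 ≡ 8362 (mod 9043)
8362 × 6398 = 53500076 ≡ 1688 (mod 9043)
1688 × 313 = 528344 ≡ 3850 (mod 9043)

3850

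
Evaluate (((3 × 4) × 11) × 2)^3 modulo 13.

12

3 × 4 = 12
12 × 11 = 132 ≡ 2 (mod 13)
2 × 2 = 4
(4)^3 ≡ 12 (mod 13)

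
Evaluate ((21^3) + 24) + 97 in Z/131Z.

(21)^3 ≡ 91 (mod 131)
91 + 24 = 115
115 + 97 = 212 ≡ 81 (mod 131)

81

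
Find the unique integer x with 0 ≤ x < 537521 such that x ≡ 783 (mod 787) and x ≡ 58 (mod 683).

787⁻¹ mod 683: 787*243 ≡ 1 (mod 683), so 787⁻¹ ≡ 243.
x = 783 + 787*((58 − 783)*243 mod 683) = 783 + 787*39 = 31476.

31476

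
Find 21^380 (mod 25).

380 in binary is 101111100, i.e. 380 = 256 + 64 + 32 + 16 + 8 + 4.
21^1 ≡ 21 (mod 25)
21^2 ≡ 21^2 = 441 ≡ 16 (mod 25)
21^4 ≡ 16^2 = 256 ≡ 6 (mod 25)
21^8 ≡ 6^2 = 36 ≡ 11 (mod 25)
21^16 ≡ 11^2 = 121 ≡ 21 (mod 25)
21^32 ≡ 21^2 = 441 ≡ 16 (mod 25)
21^64 ≡ 16^2 = 256 ≡ 6 (mod 25)
21^128 ≡ 6^2 = 36 ≡ 11 (mod 25)
21^256 ≡ 11^2 = 121 ≡ 21 (mod 25)
21^380 = 21^256 · 21^64 · 21^32 · 21^16 · 21^8 · 21^4 ≡ 21 · 6 · 16 · 21 · 11 · 6 (mod 25).
Accumulate the product:
21 · 6 = 126 ≡ 1
1 · 16 = 16
16 · 21 = 336 ≡ 11
11 · 11 = 121 ≡ 21
21 · 6 = 126 ≡ 1

1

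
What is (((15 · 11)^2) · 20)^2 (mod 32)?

15 · 11 = 165 ≡ 5 (mod 32)
(5)^2 ≡ 25 (mod 32)
25 · 20 = 500 ≡ 20 (mod 32)
(20)^2 ≡ 16 (mod 32)

16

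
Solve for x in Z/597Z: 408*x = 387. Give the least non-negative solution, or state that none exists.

gcd(408, 597) = 3, and 3 | 387, so solutions exist.
Divide through by 3: 136*x ≡ 129 (mod 199).
136⁻¹ ≡ 60 (mod 199).
x ≡ 60*129 ≡ 178 (mod 199).
The smallest non-negative solution is x = 178.

178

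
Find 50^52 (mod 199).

56

52 in binary is 110100, i.e. 52 = 32 + 16 + 4.
50^1 ≡ 50 (mod 199)
50^2 ≡ 50^2 = 2500 ≡ 112 (mod 199)
50^4 ≡ 112^2 = 12544 ≡ 7 (mod 199)
50^8 ≡ 7^2 = 49 (mod 199)
50^16 ≡ 49^2 = 2401 ≡ 13 (mod 199)
50^32 ≡ 13^2 = 169 (mod 199)
50^52 = 50^32 × 50^16 × 50^4 ≡ 169 × 13 × 7 (mod 199).
Accumulate the product:
169 × 13 = 2197 ≡ 8
8 × 7 = 56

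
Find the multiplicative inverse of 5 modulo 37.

15

By the extended Euclidean algorithm:
37 = 7×5 + 2
5 = 2×2 + 1
2 = 2×1 + 0
gcd(5, 37) = 1, so the inverse exists.
Back-substitute for 1:
1 = 1×5 − 2×2
  = −2×37 + 15×5
So 5⁻¹ ≡ 15 (mod 37).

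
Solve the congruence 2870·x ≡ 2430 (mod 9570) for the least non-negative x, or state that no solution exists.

441

gcd(2870, 9570) = 10, and 10 | 2430, so solutions exist.
Divide through by 10: 287·x = 243 (mod 957).
287⁻¹ ≡ 947 (mod 957).
x ≡ 947·243 ≡ 441 (mod 957).
The smallest non-negative solution is x = 441.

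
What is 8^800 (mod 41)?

1

Using repeated squaring:
800 in binary is 1100100000, i.e. 800 = 512 + 256 + 32.
8^1 ≡ 8 (mod 41)
8^2 ≡ 8^2 = 64 ≡ 23 (mod 41)
8^4 ≡ 23^2 = 529 ≡ 37 (mod 41)
8^8 ≡ 37^2 = 1369 ≡ 16 (mod 41)
8^16 ≡ 16^2 = 256 ≡ 10 (mod 41)
8^32 ≡ 10^2 = 100 ≡ 18 (mod 41)
8^64 ≡ 18^2 = 324 ≡ 37 (mod 41)
8^128 ≡ 37^2 = 1369 ≡ 16 (mod 41)
8^256 ≡ 16^2 = 256 ≡ 10 (mod 41)
8^512 ≡ 10^2 = 100 ≡ 18 (mod 41)
8^800 = 8^512 × 8^256 × 8^32 ≡ 18 × 10 × 18 (mod 41).
Accumulate the product:
18 × 10 = 180 ≡ 16
16 × 18 = 288 ≡ 1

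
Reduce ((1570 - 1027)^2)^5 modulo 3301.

2899

1570 - 1027 = 543
(543)^2 ≡ 1060 (mod 3301)
(1060)^5 ≡ 2899 (mod 3301)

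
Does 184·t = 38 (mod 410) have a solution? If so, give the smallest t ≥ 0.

47

gcd(184, 410) = 2, and 2 | 38, so solutions exist.
Divide through by 2: 92·t = 19 (mod 205).
92⁻¹ ≡ 78 (mod 205).
t ≡ 78·19 ≡ 47 (mod 205).
The smallest non-negative solution is t = 47.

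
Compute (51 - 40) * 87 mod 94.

17

51 - 40 = 11
11 * 87 = 957 ≡ 17 (mod 94)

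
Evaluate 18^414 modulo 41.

414 in binary is 110011110, i.e. 414 = 256 + 128 + 16 + 8 + 4 + 2.
18^1 ≡ 18 (mod 41)
18^2 ≡ 18^2 = 324 ≡ 37 (mod 41)
18^4 ≡ 37^2 = 1369 ≡ 16 (mod 41)
18^8 ≡ 16^2 = 256 ≡ 10 (mod 41)
18^16 ≡ 10^2 = 100 ≡ 18 (mod 41)
18^32 ≡ 18^2 = 324 ≡ 37 (mod 41)
18^64 ≡ 37^2 = 1369 ≡ 16 (mod 41)
18^128 ≡ 16^2 = 256 ≡ 10 (mod 41)
18^256 ≡ 10^2 = 100 ≡ 18 (mod 41)
18^414 = 18^256 * 18^128 * 18^16 * 18^8 * 18^4 * 18^2 ≡ 18 * 10 * 18 * 10 * 16 * 37 (mod 41).
Accumulate the product:
18 * 10 = 180 ≡ 16
16 * 18 = 288 ≡ 1
1 * 10 = 10
10 * 16 = 160 ≡ 37
37 * 37 = 1369 ≡ 16

16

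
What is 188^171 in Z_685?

Compute successive squares:
188^1 ≡ 188 (mod 685)
188^2 ≡ 188^2 = 35344 ≡ 409 (mod 685)
188^4 ≡ 409^2 = 167281 ≡ 141 (mod 685)
188^8 ≡ 141^2 = 19881 ≡ 16 (mod 685)
188^16 ≡ 16^2 = 256 (mod 685)
188^32 ≡ 256^2 = 65536 ≡ 461 (mod 685)
188^64 ≡ 461^2 = 212521 ≡ 171 (mod 685)
188^128 ≡ 171^2 = 29241 ≡ 471 (mod 685)
188^171 = 188^128 · 188^32 · 188^8 · 188^2 · 188^1 ≡ 471 · 461 · 16 · 409 · 188 (mod 685).
Accumulate the product:
471 · 461 = 217131 ≡ 671
671 · 16 = 10736 ≡ 461
461 · 409 = 188549 ≡ 174
174 · 188 = 32712 ≡ 517

517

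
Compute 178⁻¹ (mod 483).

19

483 = 2×178 + 127
178 = 1×127 + 51
127 = 2×51 + 25
51 = 2×25 + 1
25 = 25×1 + 0
gcd(178, 483) = 1, so the inverse exists.
Back-substitute for 1:
1 = 1×51 − 2×25
  = −2×127 + 5×51
  = 5×178 − 7×127
  = −7×483 + 19×178
So 178⁻¹ ≡ 19 (mod 483).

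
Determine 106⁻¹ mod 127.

6

Run the extended Euclidean algorithm:
127 = 1·106 + 21
106 = 5·21 + 1
21 = 21·1 + 0
gcd(106, 127) = 1, so the inverse exists.
Bézout: 1 = −5·127 + 6·106.
So 106⁻¹ ≡ 6 (mod 127).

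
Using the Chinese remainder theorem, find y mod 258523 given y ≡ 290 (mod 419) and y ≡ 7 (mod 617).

419⁻¹ mod 617: 419×483 ≡ 1 (mod 617), so 419⁻¹ ≡ 483.
y = 290 + 419×((7 − 290)×483 mod 617) = 290 + 419×285 = 119705.

119705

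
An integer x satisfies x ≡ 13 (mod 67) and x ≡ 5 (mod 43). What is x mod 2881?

951

67⁻¹ mod 43: 67×9 ≡ 1 (mod 43), so 67⁻¹ ≡ 9.
x = 13 + 67×((5 − 13)×9 mod 43) = 13 + 67×14 = 951.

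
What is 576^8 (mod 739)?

Using repeated squaring:
576^1 ≡ 576 (mod 739)
576^2 ≡ 576^2 = 331776 ≡ 704 (mod 739)
576^4 ≡ 704^2 = 495616 ≡ 486 (mod 739)
576^8 ≡ 486^2 = 236196 ≡ 455 (mod 739)
So 576^8 ≡ 455 (mod 739).

455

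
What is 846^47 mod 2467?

781

Compute successive squares:
846^1 ≡ 846 (mod 2467)
846^2 ≡ 846^2 = 715716 ≡ 286 (mod 2467)
846^4 ≡ 286^2 = 81796 ≡ 385 (mod 2467)
846^8 ≡ 385^2 = 148225 ≡ 205 (mod 2467)
846^16 ≡ 205^2 = 42025 ≡ 86 (mod 2467)
846^32 ≡ 86^2 = 7396 ≡ 2462 (mod 2467)
846^47 = 846^32 · 846^8 · 846^4 · 846^2 · 846^1 ≡ 2462 · 205 · 385 · 286 · 846 (mod 2467).
Accumulate the product:
2462 · 205 = 504710 ≡ 1442
1442 · 385 = 555170 ≡ 95
95 · 286 = 27170 ≡ 33
33 · 846 = 27918 ≡ 781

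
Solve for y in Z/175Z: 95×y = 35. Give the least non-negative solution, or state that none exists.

28

gcd(95, 175) = 5, and 5 | 35, so solutions exist.
Divide through by 5: 19×y ≡ 7 mod 35.
19⁻¹ ≡ 24 (mod 35).
y ≡ 24×7 ≡ 28 (mod 35).
The smallest non-negative solution is y = 28.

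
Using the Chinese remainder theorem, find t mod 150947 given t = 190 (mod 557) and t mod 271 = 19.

54219

557⁻¹ mod 271: 557·253 ≡ 1 (mod 271), so 557⁻¹ ≡ 253.
t = 190 + 557·((19 − 190)·253 mod 271) = 190 + 557·97 = 54219.
Check: 54219 mod 557 = 190, 54219 mod 271 = 19. ✓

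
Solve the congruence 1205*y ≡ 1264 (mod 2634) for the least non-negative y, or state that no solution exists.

gcd(1205, 2634) = 1, so a unique solution mod 2634 exists.
1205⁻¹ ≡ 341 (mod 2634).
y ≡ 341*1264 ≡ 1682 (mod 2634).

1682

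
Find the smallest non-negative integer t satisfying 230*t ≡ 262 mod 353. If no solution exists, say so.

348

gcd(230, 353) = 1, so a unique solution mod 353 exists.
230⁻¹ ≡ 66 (mod 353).
t ≡ 66*262 ≡ 348 (mod 353).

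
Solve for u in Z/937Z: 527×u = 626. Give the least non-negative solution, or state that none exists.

291

gcd(527, 937) = 1, so a unique solution mod 937 exists.
527⁻¹ ≡ 921 (mod 937).
u ≡ 921×626 ≡ 291 (mod 937).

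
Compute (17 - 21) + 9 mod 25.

17 - 21 = -4 ≡ 21 (mod 25)
21 + 9 = 30 ≡ 5 (mod 25)

5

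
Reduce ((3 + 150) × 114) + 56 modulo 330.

8

3 + 150 = 153
153 × 114 = 17442 ≡ 282 (mod 330)
282 + 56 = 338 ≡ 8 (mod 330)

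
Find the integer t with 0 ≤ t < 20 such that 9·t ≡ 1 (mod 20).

Run the extended Euclidean algorithm:
20 = 2*9 + 2
9 = 4*2 + 1
2 = 2*1 + 0
gcd(9, 20) = 1, so the inverse exists.
Back-substitute for 1:
1 = 1*9 − 4*2
  = −4*20 + 9*9
So 9⁻¹ ≡ 9 (mod 20).

9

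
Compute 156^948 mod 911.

149

Compute successive squares:
948 in binary is 1110110100, i.e. 948 = 512 + 256 + 128 + 32 + 16 + 4.
156^1 ≡ 156 (mod 911)
156^2 ≡ 156^2 = 24336 ≡ 650 (mod 911)
156^4 ≡ 650^2 = 422500 ≡ 707 (mod 911)
156^8 ≡ 707^2 = 499849 ≡ 621 (mod 911)
156^16 ≡ 621^2 = 385641 ≡ 288 (mod 911)
156^32 ≡ 288^2 = 82944 ≡ 43 (mod 911)
156^64 ≡ 43^2 = 1849 ≡ 27 (mod 911)
156^128 ≡ 27^2 = 729 (mod 911)
156^256 ≡ 729^2 = 531441 ≡ 328 (mod 911)
156^512 ≡ 328^2 = 107584 ≡ 86 (mod 911)
156^948 = 156^512 × 156^256 × 156^128 × 156^32 × 156^16 × 156^4 ≡ 86 × 328 × 729 × 43 × 288 × 707 (mod 911).
Accumulate the product:
86 × 328 = 28208 ≡ 878
878 × 729 = 640062 ≡ 540
540 × 43 = 23220 ≡ 445
445 × 288 = 128160 ≡ 620
620 × 707 = 438340 ≡ 149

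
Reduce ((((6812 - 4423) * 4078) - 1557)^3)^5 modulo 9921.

6812 - 4423 = 2389
2389 * 4078 = 9742342 ≡ 9841 (mod 9921)
9841 - 1557 = 8284
(8284)^3 ≡ 6559 (mod 9921)
(6559)^5 ≡ 4648 (mod 9921)

4648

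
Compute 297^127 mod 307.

296

Using repeated squaring:
297^1 ≡ 297 (mod 307)
297^2 ≡ 297^2 = 88209 ≡ 100 (mod 307)
297^4 ≡ 100^2 = 10000 ≡ 176 (mod 307)
297^8 ≡ 176^2 = 30976 ≡ 276 (mod 307)
297^16 ≡ 276^2 = 76176 ≡ 40 (mod 307)
297^32 ≡ 40^2 = 1600 ≡ 65 (mod 307)
297^64 ≡ 65^2 = 4225 ≡ 234 (mod 307)
297^127 = 297^64 · 297^32 · 297^16 · 297^8 · 297^4 · 297^2 · 297^1 ≡ 234 · 65 · 40 · 276 · 176 · 100 · 297 (mod 307).
Accumulate the product:
234 · 65 = 15210 ≡ 167
167 · 40 = 6680 ≡ 233
233 · 276 = 64308 ≡ 145
145 · 176 = 25520 ≡ 39
39 · 100 = 3900 ≡ 216
216 · 297 = 64152 ≡ 296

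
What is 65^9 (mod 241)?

76

Compute successive squares:
65^1 ≡ 65 (mod 241)
65^2 ≡ 65^2 = 4225 ≡ 128 (mod 241)
65^4 ≡ 128^2 = 16384 ≡ 237 (mod 241)
65^8 ≡ 237^2 = 56169 ≡ 16 (mod 241)
65^9 = 65^8 * 65^1 ≡ 16 * 65 (mod 241).
16 * 65 = 1040 ≡ 76 (mod 241).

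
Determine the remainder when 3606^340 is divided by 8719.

By square-and-multiply:
340 in binary is 101010100, i.e. 340 = 256 + 64 + 16 + 4.
3606^1 ≡ 3606 (mod 8719)
3606^2 ≡ 3606^2 = 13003236 ≡ 3207 (mod 8719)
3606^4 ≡ 3207^2 = 10284849 ≡ 5148 (mod 8719)
3606^8 ≡ 5148^2 = 26501904 ≡ 4863 (mod 8719)
3606^16 ≡ 4863^2 = 23648769 ≡ 2841 (mod 8719)
3606^32 ≡ 2841^2 = 8071281 ≡ 6206 (mod 8719)
3606^64 ≡ 6206^2 = 38514436 ≡ 2613 (mod 8719)
3606^128 ≡ 2613^2 = 6827769 ≡ 792 (mod 8719)
3606^256 ≡ 792^2 = 627264 ≡ 8215 (mod 8719)
3606^340 = 3606^256 · 3606^64 · 3606^16 · 3606^4 ≡ 8215 · 2613 · 2841 · 5148 (mod 8719).
Accumulate the product:
8215 · 2613 = 21465795 ≡ 8336
8336 · 2841 = 23682576 ≡ 1772
1772 · 5148 = 9122256 ≡ 2182

2182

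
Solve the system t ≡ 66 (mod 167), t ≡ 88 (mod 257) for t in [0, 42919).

167⁻¹ mod 257: 167*237 ≡ 1 (mod 257), so 167⁻¹ ≡ 237.
t = 66 + 167*((88 − 66)*237 mod 257) = 66 + 167*74 = 12424.

12424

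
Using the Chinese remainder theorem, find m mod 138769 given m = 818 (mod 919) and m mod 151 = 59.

75257

919⁻¹ mod 151: 919*93 ≡ 1 (mod 151), so 919⁻¹ ≡ 93.
m = 818 + 919*((59 − 818)*93 mod 151) = 818 + 919*81 = 75257.
Check: 75257 mod 919 = 818, 75257 mod 151 = 59. ✓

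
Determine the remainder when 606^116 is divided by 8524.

840

606^1 ≡ 606 (mod 8524)
606^2 ≡ 606^2 = 367236 ≡ 704 (mod 8524)
606^4 ≡ 704^2 = 495616 ≡ 1224 (mod 8524)
606^8 ≡ 1224^2 = 1498176 ≡ 6476 (mod 8524)
606^16 ≡ 6476^2 = 41938576 ≡ 496 (mod 8524)
606^32 ≡ 496^2 = 246016 ≡ 7344 (mod 8524)
606^64 ≡ 7344^2 = 53934336 ≡ 2988 (mod 8524)
606^116 = 606^64 × 606^32 × 606^16 × 606^4 ≡ 2988 × 7344 × 496 × 1224 (mod 8524).
Accumulate the product:
2988 × 7344 = 21943872 ≡ 3096
3096 × 496 = 1535616 ≡ 1296
1296 × 1224 = 1586304 ≡ 840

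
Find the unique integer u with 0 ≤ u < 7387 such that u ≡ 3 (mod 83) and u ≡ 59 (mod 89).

4153

83⁻¹ mod 89: 83*74 ≡ 1 (mod 89), so 83⁻¹ ≡ 74.
u = 3 + 83*((59 − 3)*74 mod 89) = 3 + 83*50 = 4153.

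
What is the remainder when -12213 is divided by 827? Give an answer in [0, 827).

192

-12213 = -15*827 + 192, so -12213 ≡ 192 (mod 827).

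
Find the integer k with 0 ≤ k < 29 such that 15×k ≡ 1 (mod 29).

29 = 1*15 + 14
15 = 1*14 + 1
14 = 14*1 + 0
gcd(15, 29) = 1, so the inverse exists.
Back-substitute for 1:
1 = 1*15 − 1*14
  = −1*29 + 2*15
So 15⁻¹ ≡ 2 (mod 29).

2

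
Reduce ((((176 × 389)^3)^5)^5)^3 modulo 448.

64

176 × 389 = 68464 ≡ 368 (mod 448)
(368)^3 ≡ 64 (mod 448)
(64)^5 ≡ 64 (mod 448)
(64)^5 ≡ 64 (mod 448)
(64)^3 ≡ 64 (mod 448)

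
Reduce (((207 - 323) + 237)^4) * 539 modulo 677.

207 - 323 = -116 ≡ 561 (mod 677)
561 + 237 = 798 ≡ 121 (mod 677)
(121)^4 ≡ 371 (mod 677)
371 * 539 = 199969 ≡ 254 (mod 677)

254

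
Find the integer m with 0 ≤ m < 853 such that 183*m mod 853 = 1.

Apply the Euclidean algorithm and back-substitute:
853 = 4·183 + 121
183 = 1·121 + 62
121 = 1·62 + 59
62 = 1·59 + 3
59 = 19·3 + 2
3 = 1·2 + 1
2 = 2·1 + 0
gcd(183, 853) = 1, so the inverse exists.
Back-substitute for 1:
1 = 1·3 − 1·2
  = −1·59 + 20·3
  = 20·62 − 21·59
  = −21·121 + 41·62
  = 41·183 − 62·121
  = −62·853 + 289·183
So 183⁻¹ ≡ 289 (mod 853).

289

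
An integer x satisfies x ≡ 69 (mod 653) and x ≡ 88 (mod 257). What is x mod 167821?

653⁻¹ mod 257: 653·98 ≡ 1 (mod 257), so 653⁻¹ ≡ 98.
x = 69 + 653·((88 − 69)·98 mod 257) = 69 + 653·63 = 41208.

41208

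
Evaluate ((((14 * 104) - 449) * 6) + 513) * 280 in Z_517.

50

14 * 104 = 1456 ≡ 422 (mod 517)
422 - 449 = -27 ≡ 490 (mod 517)
490 * 6 = 2940 ≡ 355 (mod 517)
355 + 513 = 868 ≡ 351 (mod 517)
351 * 280 = 98280 ≡ 50 (mod 517)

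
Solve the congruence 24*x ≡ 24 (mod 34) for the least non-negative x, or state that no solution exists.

1

gcd(24, 34) = 2, and 2 | 24, so solutions exist.
Divide through by 2: 12*x = 12 (mod 17).
12⁻¹ ≡ 10 (mod 17).
x ≡ 10*12 ≡ 1 (mod 17).
The smallest non-negative solution is x = 1.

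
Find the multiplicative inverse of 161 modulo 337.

Apply the Euclidean algorithm and back-substitute:
337 = 2·161 + 15
161 = 10·15 + 11
15 = 1·11 + 4
11 = 2·4 + 3
4 = 1·3 + 1
3 = 3·1 + 0
gcd(161, 337) = 1, so the inverse exists.
Bézout: 1 = 43·337 − 90·161.
So 161⁻¹ ≡ −90 ≡ 247 (mod 337).

247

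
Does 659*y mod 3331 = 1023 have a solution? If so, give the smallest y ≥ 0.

1801

gcd(659, 3331) = 1, so a unique solution mod 3331 exists.
659⁻¹ ≡ 2128 (mod 3331).
y ≡ 2128*1023 ≡ 1801 (mod 3331).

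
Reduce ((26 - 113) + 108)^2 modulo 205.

26 - 113 = -87 ≡ 118 (mod 205)
118 + 108 = 226 ≡ 21 (mod 205)
(21)^2 ≡ 31 (mod 205)

31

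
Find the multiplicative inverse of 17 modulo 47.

36

By the extended Euclidean algorithm:
47 = 2·17 + 13
17 = 1·13 + 4
13 = 3·4 + 1
4 = 4·1 + 0
gcd(17, 47) = 1, so the inverse exists.
Bézout: 1 = 4·47 − 11·17.
So 17⁻¹ ≡ −11 ≡ 36 (mod 47).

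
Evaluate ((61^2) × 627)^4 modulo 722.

(61)^2 ≡ 111 (mod 722)
111 × 627 = 69597 ≡ 285 (mod 722)
(285)^4 ≡ 361 (mod 722)

361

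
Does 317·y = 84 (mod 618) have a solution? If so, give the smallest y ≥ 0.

474

gcd(317, 618) = 1, so a unique solution mod 618 exists.
317⁻¹ ≡ 425 (mod 618).
y ≡ 425·84 ≡ 474 (mod 618).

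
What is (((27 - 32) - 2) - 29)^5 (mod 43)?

27 - 32 = -5 ≡ 38 (mod 43)
38 - 2 = 36
36 - 29 = 7
(7)^5 ≡ 37 (mod 43)

37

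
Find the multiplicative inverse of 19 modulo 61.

45

Apply the Euclidean algorithm and back-substitute:
61 = 3·19 + 4
19 = 4·4 + 3
4 = 1·3 + 1
3 = 3·1 + 0
gcd(19, 61) = 1, so the inverse exists.
Bézout: 1 = 5·61 − 16·19.
So 19⁻¹ ≡ −16 ≡ 45 (mod 61).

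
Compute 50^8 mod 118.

50^1 ≡ 50 (mod 118)
50^2 ≡ 50^2 = 2500 ≡ 22 (mod 118)
50^4 ≡ 22^2 = 484 ≡ 12 (mod 118)
50^8 ≡ 12^2 = 144 ≡ 26 (mod 118)
So 50^8 ≡ 26 (mod 118).

26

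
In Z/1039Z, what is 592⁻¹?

86

1039 = 1*592 + 447
592 = 1*447 + 145
447 = 3*145 + 12
145 = 12*12 + 1
12 = 12*1 + 0
gcd(592, 1039) = 1, so the inverse exists.
Back-substitute for 1:
1 = 1*145 − 12*12
  = −12*447 + 37*145
  = 37*592 − 49*447
  = −49*1039 + 86*592
So 592⁻¹ ≡ 86 (mod 1039).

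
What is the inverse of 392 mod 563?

214

Apply the Euclidean algorithm and back-substitute:
563 = 1×392 + 171
392 = 2×171 + 50
171 = 3×50 + 21
50 = 2×21 + 8
21 = 2×8 + 5
8 = 1×5 + 3
5 = 1×3 + 2
3 = 1×2 + 1
2 = 2×1 + 0
gcd(392, 563) = 1, so the inverse exists.
Back-substitute for 1:
1 = 1×3 − 1×2
  = −1×5 + 2×3
  = 2×8 − 3×5
  = −3×21 + 8×8
  = 8×50 − 19×21
  = −19×171 + 65×50
  = 65×392 − 149×171
  = −149×563 + 214×392
So 392⁻¹ ≡ 214 (mod 563).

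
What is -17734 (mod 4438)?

18

-17734 = -4×4438 + 18, so -17734 ≡ 18 (mod 4438).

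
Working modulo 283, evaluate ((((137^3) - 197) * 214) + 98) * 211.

(137)^3 ≡ 15 (mod 283)
15 - 197 = -182 ≡ 101 (mod 283)
101 * 214 = 21614 ≡ 106 (mod 283)
106 + 98 = 204
204 * 211 = 43044 ≡ 28 (mod 283)

28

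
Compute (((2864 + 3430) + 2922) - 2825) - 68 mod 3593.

2864 + 3430 = 6294 ≡ 2701 (mod 3593)
2701 + 2922 = 5623 ≡ 2030 (mod 3593)
2030 - 2825 = -795 ≡ 2798 (mod 3593)
2798 - 68 = 2730

2730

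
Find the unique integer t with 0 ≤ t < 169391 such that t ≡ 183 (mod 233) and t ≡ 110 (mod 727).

233⁻¹ mod 727: 233*649 ≡ 1 (mod 727), so 233⁻¹ ≡ 649.
t = 183 + 233*((110 − 183)*649 mod 727) = 183 + 233*605 = 141148.

141148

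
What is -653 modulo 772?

119

-653 = -1×772 + 119, so -653 ≡ 119 (mod 772).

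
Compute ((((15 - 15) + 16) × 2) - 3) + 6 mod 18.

17

15 - 15 = 0
0 + 16 = 16
16 × 2 = 32 ≡ 14 (mod 18)
14 - 3 = 11
11 + 6 = 17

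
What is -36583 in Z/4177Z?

-36583 = -9*4177 + 1010, so -36583 ≡ 1010 (mod 4177).

1010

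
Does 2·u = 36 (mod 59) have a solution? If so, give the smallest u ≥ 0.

18

gcd(2, 59) = 1, so a unique solution mod 59 exists.
2⁻¹ ≡ 30 (mod 59).
u ≡ 30·36 ≡ 18 (mod 59).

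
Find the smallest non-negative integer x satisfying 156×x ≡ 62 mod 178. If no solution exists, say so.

gcd(156, 178) = 2, and 2 | 62, so solutions exist.
Divide through by 2: 78×x = 31 (mod 89).
78⁻¹ ≡ 8 (mod 89).
x ≡ 8×31 ≡ 70 (mod 89).
The smallest non-negative solution is x = 70.

70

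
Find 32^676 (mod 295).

46

676 in binary is 1010100100, i.e. 676 = 512 + 128 + 32 + 4.
32^1 ≡ 32 (mod 295)
32^2 ≡ 32^2 = 1024 ≡ 139 (mod 295)
32^4 ≡ 139^2 = 19321 ≡ 146 (mod 295)
32^8 ≡ 146^2 = 21316 ≡ 76 (mod 295)
32^16 ≡ 76^2 = 5776 ≡ 171 (mod 295)
32^32 ≡ 171^2 = 29241 ≡ 36 (mod 295)
32^64 ≡ 36^2 = 1296 ≡ 116 (mod 295)
32^128 ≡ 116^2 = 13456 ≡ 181 (mod 295)
32^256 ≡ 181^2 = 32761 ≡ 16 (mod 295)
32^512 ≡ 16^2 = 256 (mod 295)
32^676 = 32^512 * 32^128 * 32^32 * 32^4 ≡ 256 * 181 * 36 * 146 (mod 295).
Accumulate the product:
256 * 181 = 46336 ≡ 21
21 * 36 = 756 ≡ 166
166 * 146 = 24236 ≡ 46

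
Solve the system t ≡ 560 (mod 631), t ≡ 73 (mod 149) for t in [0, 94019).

53564

631⁻¹ mod 149: 631×132 ≡ 1 (mod 149), so 631⁻¹ ≡ 132.
t = 560 + 631×((73 − 560)×132 mod 149) = 560 + 631×84 = 53564.
Check: 53564 mod 631 = 560, 53564 mod 149 = 73. ✓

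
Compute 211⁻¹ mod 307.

291

Run the extended Euclidean algorithm:
307 = 1·211 + 96
211 = 2·96 + 19
96 = 5·19 + 1
19 = 19·1 + 0
gcd(211, 307) = 1, so the inverse exists.
Bézout: 1 = 11·307 − 16·211.
So 211⁻¹ ≡ −16 ≡ 291 (mod 307).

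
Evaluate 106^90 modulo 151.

8

90 in binary is 1011010, i.e. 90 = 64 + 16 + 8 + 2.
106^1 ≡ 106 (mod 151)
106^2 ≡ 106^2 = 11236 ≡ 62 (mod 151)
106^4 ≡ 62^2 = 3844 ≡ 69 (mod 151)
106^8 ≡ 69^2 = 4761 ≡ 80 (mod 151)
106^16 ≡ 80^2 = 6400 ≡ 58 (mod 151)
106^32 ≡ 58^2 = 3364 ≡ 42 (mod 151)
106^64 ≡ 42^2 = 1764 ≡ 103 (mod 151)
106^90 = 106^64 · 106^16 · 106^8 · 106^2 ≡ 103 · 58 · 80 · 62 (mod 151).
Accumulate the product:
103 · 58 = 5974 ≡ 85
85 · 80 = 6800 ≡ 5
5 · 62 = 310 ≡ 8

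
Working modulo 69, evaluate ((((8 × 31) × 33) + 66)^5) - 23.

52

8 × 31 = 248 ≡ 41 (mod 69)
41 × 33 = 1353 ≡ 42 (mod 69)
42 + 66 = 108 ≡ 39 (mod 69)
(39)^5 ≡ 6 (mod 69)
6 - 23 = -17 ≡ 52 (mod 69)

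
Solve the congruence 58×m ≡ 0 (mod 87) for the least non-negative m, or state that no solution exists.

0

gcd(58, 87) = 29, and 29 | 0, so solutions exist.
Divide through by 29: 2×m = 0 (mod 3).
2⁻¹ ≡ 2 (mod 3).
m ≡ 2×0 ≡ 0 (mod 3).
The smallest non-negative solution is m = 0.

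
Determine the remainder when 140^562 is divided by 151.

31

Compute successive squares:
140^1 ≡ 140 (mod 151)
140^2 ≡ 140^2 = 19600 ≡ 121 (mod 151)
140^4 ≡ 121^2 = 14641 ≡ 145 (mod 151)
140^8 ≡ 145^2 = 21025 ≡ 36 (mod 151)
140^16 ≡ 36^2 = 1296 ≡ 88 (mod 151)
140^32 ≡ 88^2 = 7744 ≡ 43 (mod 151)
140^64 ≡ 43^2 = 1849 ≡ 37 (mod 151)
140^128 ≡ 37^2 = 1369 ≡ 10 (mod 151)
140^256 ≡ 10^2 = 100 (mod 151)
140^512 ≡ 100^2 = 10000 ≡ 34 (mod 151)
140^562 = 140^512 * 140^32 * 140^16 * 140^2 ≡ 34 * 43 * 88 * 121 (mod 151).
Accumulate the product:
34 * 43 = 1462 ≡ 103
103 * 88 = 9064 ≡ 4
4 * 121 = 484 ≡ 31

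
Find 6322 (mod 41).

8

6322 = 154*41 + 8, so 6322 ≡ 8 (mod 41).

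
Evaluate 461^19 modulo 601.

By square-and-multiply:
19 in binary is 10011, i.e. 19 = 16 + 2 + 1.
461^1 ≡ 461 (mod 601)
461^2 ≡ 461^2 = 212521 ≡ 368 (mod 601)
461^4 ≡ 368^2 = 135424 ≡ 199 (mod 601)
461^8 ≡ 199^2 = 39601 ≡ 536 (mod 601)
461^16 ≡ 536^2 = 287296 ≡ 18 (mod 601)
461^19 = 461^16 * 461^2 * 461^1 ≡ 18 * 368 * 461 (mod 601).
Accumulate the product:
18 * 368 = 6624 ≡ 13
13 * 461 = 5993 ≡ 584

584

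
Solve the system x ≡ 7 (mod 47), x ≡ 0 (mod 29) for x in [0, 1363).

1276

47⁻¹ mod 29: 47·21 ≡ 1 (mod 29), so 47⁻¹ ≡ 21.
x = 7 + 47·((0 − 7)·21 mod 29) = 7 + 47·27 = 1276.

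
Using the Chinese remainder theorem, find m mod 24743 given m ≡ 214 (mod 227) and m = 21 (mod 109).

6343

227⁻¹ mod 109: 227×97 ≡ 1 (mod 109), so 227⁻¹ ≡ 97.
m = 214 + 227×((21 − 214)×97 mod 109) = 214 + 227×27 = 6343.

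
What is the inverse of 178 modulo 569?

569 = 3*178 + 35
178 = 5*35 + 3
35 = 11*3 + 2
3 = 1*2 + 1
2 = 2*1 + 0
gcd(178, 569) = 1, so the inverse exists.
Bézout: 1 = −61*569 + 195*178.
So 178⁻¹ ≡ 195 (mod 569).

195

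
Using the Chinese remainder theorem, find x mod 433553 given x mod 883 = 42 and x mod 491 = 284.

383264

883⁻¹ mod 491: 883*367 ≡ 1 (mod 491), so 883⁻¹ ≡ 367.
x = 42 + 883*((284 − 42)*367 mod 491) = 42 + 883*434 = 383264.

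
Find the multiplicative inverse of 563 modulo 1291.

133

Run the extended Euclidean algorithm:
1291 = 2*563 + 165
563 = 3*165 + 68
165 = 2*68 + 29
68 = 2*29 + 10
29 = 2*10 + 9
10 = 1*9 + 1
9 = 9*1 + 0
gcd(563, 1291) = 1, so the inverse exists.
Bézout: 1 = −58*1291 + 133*563.
So 563⁻¹ ≡ 133 (mod 1291).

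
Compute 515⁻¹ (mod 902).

599

902 = 1*515 + 387
515 = 1*387 + 128
387 = 3*128 + 3
128 = 42*3 + 2
3 = 1*2 + 1
2 = 2*1 + 0
gcd(515, 902) = 1, so the inverse exists.
Back-substitute for 1:
1 = 1*3 − 1*2
  = −1*128 + 43*3
  = 43*387 − 130*128
  = −130*515 + 173*387
  = 173*902 − 303*515
So 515⁻¹ ≡ −303 ≡ 599 (mod 902).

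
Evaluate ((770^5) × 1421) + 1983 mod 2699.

2423

(770)^5 ≡ 629 (mod 2699)
629 × 1421 = 893809 ≡ 440 (mod 2699)
440 + 1983 = 2423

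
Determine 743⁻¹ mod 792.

695

Apply the Euclidean algorithm and back-substitute:
792 = 1*743 + 49
743 = 15*49 + 8
49 = 6*8 + 1
8 = 8*1 + 0
gcd(743, 792) = 1, so the inverse exists.
Bézout: 1 = 91*792 − 97*743.
So 743⁻¹ ≡ −97 ≡ 695 (mod 792).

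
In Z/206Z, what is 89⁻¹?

125

Run the extended Euclidean algorithm:
206 = 2·89 + 28
89 = 3·28 + 5
28 = 5·5 + 3
5 = 1·3 + 2
3 = 1·2 + 1
2 = 2·1 + 0
gcd(89, 206) = 1, so the inverse exists.
Back-substitute for 1:
1 = 1·3 − 1·2
  = −1·5 + 2·3
  = 2·28 − 11·5
  = −11·89 + 35·28
  = 35·206 − 81·89
So 89⁻¹ ≡ −81 ≡ 125 (mod 206).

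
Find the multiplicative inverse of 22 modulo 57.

57 = 2×22 + 13
22 = 1×13 + 9
13 = 1×9 + 4
9 = 2×4 + 1
4 = 4×1 + 0
gcd(22, 57) = 1, so the inverse exists.
Bézout: 1 = −5×57 + 13×22.
So 22⁻¹ ≡ 13 (mod 57).

13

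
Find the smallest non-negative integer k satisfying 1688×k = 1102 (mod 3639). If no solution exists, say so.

gcd(1688, 3639) = 1, so a unique solution mod 3639 exists.
1688⁻¹ ≡ 761 (mod 3639).
k ≡ 761×1102 ≡ 1652 (mod 3639).

1652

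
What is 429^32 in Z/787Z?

381

Compute successive squares:
429^1 ≡ 429 (mod 787)
429^2 ≡ 429^2 = 184041 ≡ 670 (mod 787)
429^4 ≡ 670^2 = 448900 ≡ 310 (mod 787)
429^8 ≡ 310^2 = 96100 ≡ 86 (mod 787)
429^16 ≡ 86^2 = 7396 ≡ 313 (mod 787)
429^32 ≡ 313^2 = 97969 ≡ 381 (mod 787)
So 429^32 ≡ 381 (mod 787).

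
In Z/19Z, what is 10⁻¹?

2

Apply the Euclidean algorithm and back-substitute:
19 = 1*10 + 9
10 = 1*9 + 1
9 = 9*1 + 0
gcd(10, 19) = 1, so the inverse exists.
Back-substitute for 1:
1 = 1*10 − 1*9
  = −1*19 + 2*10
So 10⁻¹ ≡ 2 (mod 19).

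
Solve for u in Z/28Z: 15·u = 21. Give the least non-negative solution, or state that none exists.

7

gcd(15, 28) = 1, so a unique solution mod 28 exists.
15⁻¹ ≡ 15 (mod 28).
u ≡ 15·21 ≡ 7 (mod 28).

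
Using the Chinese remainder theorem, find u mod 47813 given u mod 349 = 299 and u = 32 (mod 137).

41132

349⁻¹ mod 137: 349×95 ≡ 1 (mod 137), so 349⁻¹ ≡ 95.
u = 299 + 349×((32 − 299)×95 mod 137) = 299 + 349×117 = 41132.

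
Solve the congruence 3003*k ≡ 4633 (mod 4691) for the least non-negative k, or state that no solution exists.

gcd(3003, 4691) = 1, so a unique solution mod 4691 exists.
3003⁻¹ ≡ 742 (mod 4691).
k ≡ 742*4633 ≡ 3874 (mod 4691).

3874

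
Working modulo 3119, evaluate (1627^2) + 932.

(1627)^2 ≡ 2217 (mod 3119)
2217 + 932 = 3149 ≡ 30 (mod 3119)

30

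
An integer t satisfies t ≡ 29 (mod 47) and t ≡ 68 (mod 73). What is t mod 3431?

47⁻¹ mod 73: 47*14 ≡ 1 (mod 73), so 47⁻¹ ≡ 14.
t = 29 + 47*((68 − 29)*14 mod 73) = 29 + 47*35 = 1674.

1674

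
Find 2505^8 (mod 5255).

Compute successive squares:
2505^1 ≡ 2505 (mod 5255)
2505^2 ≡ 2505^2 = 6275025 ≡ 555 (mod 5255)
2505^4 ≡ 555^2 = 308025 ≡ 3235 (mod 5255)
2505^8 ≡ 3235^2 = 10465225 ≡ 2520 (mod 5255)
So 2505^8 ≡ 2520 (mod 5255).

2520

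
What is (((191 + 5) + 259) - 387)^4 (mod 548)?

191 + 5 = 196
196 + 259 = 455
455 - 387 = 68
(68)^4 ≡ 60 (mod 548)

60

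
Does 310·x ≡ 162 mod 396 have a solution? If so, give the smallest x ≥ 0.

gcd(310, 396) = 2, and 2 | 162, so solutions exist.
Divide through by 2: 155·x = 81 (mod 198).
155⁻¹ ≡ 23 (mod 198).
x ≡ 23·81 ≡ 81 (mod 198).
The smallest non-negative solution is x = 81.

81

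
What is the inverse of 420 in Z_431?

Apply the Euclidean algorithm and back-substitute:
431 = 1×420 + 11
420 = 38×11 + 2
11 = 5×2 + 1
2 = 2×1 + 0
gcd(420, 431) = 1, so the inverse exists.
Back-substitute for 1:
1 = 1×11 − 5×2
  = −5×420 + 191×11
  = 191×431 − 196×420
So 420⁻¹ ≡ −196 ≡ 235 (mod 431).

235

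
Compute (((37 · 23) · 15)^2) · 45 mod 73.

37 · 23 = 851 ≡ 48 (mod 73)
48 · 15 = 720 ≡ 63 (mod 73)
(63)^2 ≡ 27 (mod 73)
27 · 45 = 1215 ≡ 47 (mod 73)

47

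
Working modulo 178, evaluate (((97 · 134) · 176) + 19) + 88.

99

97 · 134 = 12998 ≡ 4 (mod 178)
4 · 176 = 704 ≡ 170 (mod 178)
170 + 19 = 189 ≡ 11 (mod 178)
11 + 88 = 99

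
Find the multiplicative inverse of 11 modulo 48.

35

48 = 4·11 + 4
11 = 2·4 + 3
4 = 1·3 + 1
3 = 3·1 + 0
gcd(11, 48) = 1, so the inverse exists.
Back-substitute for 1:
1 = 1·4 − 1·3
  = −1·11 + 3·4
  = 3·48 − 13·11
So 11⁻¹ ≡ −13 ≡ 35 (mod 48).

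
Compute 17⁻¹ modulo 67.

By the extended Euclidean algorithm:
67 = 3*17 + 16
17 = 1*16 + 1
16 = 16*1 + 0
gcd(17, 67) = 1, so the inverse exists.
Back-substitute for 1:
1 = 1*17 − 1*16
  = −1*67 + 4*17
So 17⁻¹ ≡ 4 (mod 67).

4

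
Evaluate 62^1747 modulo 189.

1747 in binary is 11011010011, i.e. 1747 = 1024 + 512 + 128 + 64 + 16 + 2 + 1.
62^1 ≡ 62 (mod 189)
62^2 ≡ 62^2 = 3844 ≡ 64 (mod 189)
62^4 ≡ 64^2 = 4096 ≡ 127 (mod 189)
62^8 ≡ 127^2 = 16129 ≡ 64 (mod 189)
62^16 ≡ 64^2 = 4096 ≡ 127 (mod 189)
62^32 ≡ 127^2 = 16129 ≡ 64 (mod 189)
62^64 ≡ 64^2 = 4096 ≡ 127 (mod 189)
62^128 ≡ 127^2 = 16129 ≡ 64 (mod 189)
62^256 ≡ 64^2 = 4096 ≡ 127 (mod 189)
62^512 ≡ 127^2 = 16129 ≡ 64 (mod 189)
62^1024 ≡ 64^2 = 4096 ≡ 127 (mod 189)
62^1747 = 62^1024 * 62^512 * 62^128 * 62^64 * 62^16 * 62^2 * 62^1 ≡ 127 * 64 * 64 * 127 * 127 * 64 * 62 (mod 189).
Accumulate the product:
127 * 64 = 8128 ≡ 1
1 * 64 = 64
64 * 127 = 8128 ≡ 1
1 * 127 = 127
127 * 64 = 8128 ≡ 1
1 * 62 = 62

62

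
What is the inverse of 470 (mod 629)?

269

Apply the Euclidean algorithm and back-substitute:
629 = 1×470 + 159
470 = 2×159 + 152
159 = 1×152 + 7
152 = 21×7 + 5
7 = 1×5 + 2
5 = 2×2 + 1
2 = 2×1 + 0
gcd(470, 629) = 1, so the inverse exists.
Bézout: 1 = −201×629 + 269×470.
So 470⁻¹ ≡ 269 (mod 629).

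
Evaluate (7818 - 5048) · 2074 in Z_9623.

7818 - 5048 = 2770
2770 · 2074 = 5744980 ≡ 49 (mod 9623)

49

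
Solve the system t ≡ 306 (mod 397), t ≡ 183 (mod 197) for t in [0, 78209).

62238

397⁻¹ mod 197: 397*66 ≡ 1 (mod 197), so 397⁻¹ ≡ 66.
t = 306 + 397*((183 − 306)*66 mod 197) = 306 + 397*156 = 62238.
Check: 62238 mod 397 = 306, 62238 mod 197 = 183. ✓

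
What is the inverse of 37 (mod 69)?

28

69 = 1*37 + 32
37 = 1*32 + 5
32 = 6*5 + 2
5 = 2*2 + 1
2 = 2*1 + 0
gcd(37, 69) = 1, so the inverse exists.
Bézout: 1 = −15*69 + 28*37.
So 37⁻¹ ≡ 28 (mod 69).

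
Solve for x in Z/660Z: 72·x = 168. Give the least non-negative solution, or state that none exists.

gcd(72, 660) = 12, and 12 | 168, so solutions exist.
Divide through by 12: 6·x mod 55 = 14.
6⁻¹ ≡ 46 (mod 55).
x ≡ 46·14 ≡ 39 (mod 55).
The smallest non-negative solution is x = 39.

39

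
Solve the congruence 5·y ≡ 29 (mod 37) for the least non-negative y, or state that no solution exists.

28

gcd(5, 37) = 1, so a unique solution mod 37 exists.
5⁻¹ ≡ 15 (mod 37).
y ≡ 15·29 ≡ 28 (mod 37).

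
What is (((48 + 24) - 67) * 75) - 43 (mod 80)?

48 + 24 = 72
72 - 67 = 5
5 * 75 = 375 ≡ 55 (mod 80)
55 - 43 = 12

12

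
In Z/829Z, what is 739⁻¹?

175

Run the extended Euclidean algorithm:
829 = 1×739 + 90
739 = 8×90 + 19
90 = 4×19 + 14
19 = 1×14 + 5
14 = 2×5 + 4
5 = 1×4 + 1
4 = 4×1 + 0
gcd(739, 829) = 1, so the inverse exists.
Bézout: 1 = −156×829 + 175×739.
So 739⁻¹ ≡ 175 (mod 829).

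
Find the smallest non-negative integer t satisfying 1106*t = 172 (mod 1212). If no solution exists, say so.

gcd(1106, 1212) = 2, and 2 | 172, so solutions exist.
Divide through by 2: 553*t ≡ 86 (mod 606).
553⁻¹ ≡ 343 (mod 606).
t ≡ 343*86 ≡ 410 (mod 606).
The smallest non-negative solution is t = 410.

410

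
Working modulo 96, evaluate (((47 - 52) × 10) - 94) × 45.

47 - 52 = -5 ≡ 91 (mod 96)
91 × 10 = 910 ≡ 46 (mod 96)
46 - 94 = -48 ≡ 48 (mod 96)
48 × 45 = 2160 ≡ 48 (mod 96)

48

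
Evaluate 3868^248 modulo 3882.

3190

Compute successive squares:
248 in binary is 11111000, i.e. 248 = 128 + 64 + 32 + 16 + 8.
3868^1 ≡ 3868 (mod 3882)
3868^2 ≡ 3868^2 = 14961424 ≡ 196 (mod 3882)
3868^4 ≡ 196^2 = 38416 ≡ 3478 (mod 3882)
3868^8 ≡ 3478^2 = 12096484 ≡ 172 (mod 3882)
3868^16 ≡ 172^2 = 29584 ≡ 2410 (mod 3882)
3868^32 ≡ 2410^2 = 5808100 ≡ 628 (mod 3882)
3868^64 ≡ 628^2 = 394384 ≡ 2302 (mod 3882)
3868^128 ≡ 2302^2 = 5299204 ≡ 274 (mod 3882)
3868^248 = 3868^128 * 3868^64 * 3868^32 * 3868^16 * 3868^8 ≡ 274 * 2302 * 628 * 2410 * 172 (mod 3882).
Accumulate the product:
274 * 2302 = 630748 ≡ 1864
1864 * 628 = 1170592 ≡ 2110
2110 * 2410 = 5085100 ≡ 3562
3562 * 172 = 612664 ≡ 3190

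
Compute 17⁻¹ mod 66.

Run the extended Euclidean algorithm:
66 = 3×17 + 15
17 = 1×15 + 2
15 = 7×2 + 1
2 = 2×1 + 0
gcd(17, 66) = 1, so the inverse exists.
Bézout: 1 = 8×66 − 31×17.
So 17⁻¹ ≡ −31 ≡ 35 (mod 66).

35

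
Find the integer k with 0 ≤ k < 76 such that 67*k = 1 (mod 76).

By the extended Euclidean algorithm:
76 = 1×67 + 9
67 = 7×9 + 4
9 = 2×4 + 1
4 = 4×1 + 0
gcd(67, 76) = 1, so the inverse exists.
Bézout: 1 = 15×76 − 17×67.
So 67⁻¹ ≡ −17 ≡ 59 (mod 76).

59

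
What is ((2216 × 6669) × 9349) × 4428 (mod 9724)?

7852

2216 × 6669 = 14778504 ≡ 7748 (mod 9724)
7748 × 9349 = 72436052 ≡ 1976 (mod 9724)
1976 × 4428 = 8749728 ≡ 7852 (mod 9724)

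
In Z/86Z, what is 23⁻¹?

By the extended Euclidean algorithm:
86 = 3*23 + 17
23 = 1*17 + 6
17 = 2*6 + 5
6 = 1*5 + 1
5 = 5*1 + 0
gcd(23, 86) = 1, so the inverse exists.
Bézout: 1 = −4*86 + 15*23.
So 23⁻¹ ≡ 15 (mod 86).

15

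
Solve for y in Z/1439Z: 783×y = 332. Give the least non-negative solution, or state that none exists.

991

gcd(783, 1439) = 1, so a unique solution mod 1439 exists.
783⁻¹ ≡ 68 (mod 1439).
y ≡ 68×332 ≡ 991 (mod 1439).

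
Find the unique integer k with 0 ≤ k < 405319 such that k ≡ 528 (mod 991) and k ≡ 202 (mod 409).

293864

991⁻¹ mod 409: 991×383 ≡ 1 (mod 409), so 991⁻¹ ≡ 383.
k = 528 + 991×((202 − 528)×383 mod 409) = 528 + 991×296 = 293864.
Check: 293864 mod 991 = 528, 293864 mod 409 = 202. ✓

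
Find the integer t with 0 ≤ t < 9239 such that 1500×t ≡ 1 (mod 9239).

5180

9239 = 6·1500 + 239
1500 = 6·239 + 66
239 = 3·66 + 41
66 = 1·41 + 25
41 = 1·25 + 16
25 = 1·16 + 9
16 = 1·9 + 7
9 = 1·7 + 2
7 = 3·2 + 1
2 = 2·1 + 0
gcd(1500, 9239) = 1, so the inverse exists.
Bézout: 1 = 659·9239 − 4059·1500.
So 1500⁻¹ ≡ −4059 ≡ 5180 (mod 9239).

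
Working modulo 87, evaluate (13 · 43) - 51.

73

13 · 43 = 559 ≡ 37 (mod 87)
37 - 51 = -14 ≡ 73 (mod 87)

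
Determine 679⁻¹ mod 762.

762 = 1·679 + 83
679 = 8·83 + 15
83 = 5·15 + 8
15 = 1·8 + 7
8 = 1·7 + 1
7 = 7·1 + 0
gcd(679, 762) = 1, so the inverse exists.
Back-substitute for 1:
1 = 1·8 − 1·7
  = −1·15 + 2·8
  = 2·83 − 11·15
  = −11·679 + 90·83
  = 90·762 − 101·679
So 679⁻¹ ≡ −101 ≡ 661 (mod 762).

661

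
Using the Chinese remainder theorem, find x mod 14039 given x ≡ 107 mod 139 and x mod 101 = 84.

2609

139⁻¹ mod 101: 139·8 ≡ 1 (mod 101), so 139⁻¹ ≡ 8.
x = 107 + 139·((84 − 107)·8 mod 101) = 107 + 139·18 = 2609.
Check: 2609 mod 139 = 107, 2609 mod 101 = 84. ✓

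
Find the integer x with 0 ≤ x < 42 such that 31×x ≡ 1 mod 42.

19

Run the extended Euclidean algorithm:
42 = 1×31 + 11
31 = 2×11 + 9
11 = 1×9 + 2
9 = 4×2 + 1
2 = 2×1 + 0
gcd(31, 42) = 1, so the inverse exists.
Back-substitute for 1:
1 = 1×9 − 4×2
  = −4×11 + 5×9
  = 5×31 − 14×11
  = −14×42 + 19×31
So 31⁻¹ ≡ 19 (mod 42).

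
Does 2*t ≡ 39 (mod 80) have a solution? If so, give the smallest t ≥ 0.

no solution

gcd(2, 80) = 2, and 2 does not divide 39.
So the congruence has no solution.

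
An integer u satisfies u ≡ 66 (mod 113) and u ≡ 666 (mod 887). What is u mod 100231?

113⁻¹ mod 887: 113·157 ≡ 1 (mod 887), so 113⁻¹ ≡ 157.
u = 66 + 113·((666 − 66)·157 mod 887) = 66 + 113·178 = 20180.

20180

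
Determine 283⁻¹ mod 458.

123

Run the extended Euclidean algorithm:
458 = 1*283 + 175
283 = 1*175 + 108
175 = 1*108 + 67
108 = 1*67 + 41
67 = 1*41 + 26
41 = 1*26 + 15
26 = 1*15 + 11
15 = 1*11 + 4
11 = 2*4 + 3
4 = 1*3 + 1
3 = 3*1 + 0
gcd(283, 458) = 1, so the inverse exists.
Bézout: 1 = −76*458 + 123*283.
So 283⁻¹ ≡ 123 (mod 458).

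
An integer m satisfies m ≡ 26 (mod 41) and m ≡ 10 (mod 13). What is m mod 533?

41⁻¹ mod 13: 41*7 ≡ 1 (mod 13), so 41⁻¹ ≡ 7.
m = 26 + 41*((10 − 26)*7 mod 13) = 26 + 41*5 = 231.
Check: 231 mod 41 = 26, 231 mod 13 = 10. ✓

231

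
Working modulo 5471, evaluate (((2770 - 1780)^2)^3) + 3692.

5232

2770 - 1780 = 990
(990)^2 ≡ 791 (mod 5471)
(791)^3 ≡ 1540 (mod 5471)
1540 + 3692 = 5232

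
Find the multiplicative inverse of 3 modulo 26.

26 = 8*3 + 2
3 = 1*2 + 1
2 = 2*1 + 0
gcd(3, 26) = 1, so the inverse exists.
Back-substitute for 1:
1 = 1*3 − 1*2
  = −1*26 + 9*3
So 3⁻¹ ≡ 9 (mod 26).

9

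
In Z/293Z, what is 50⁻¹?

252

293 = 5×50 + 43
50 = 1×43 + 7
43 = 6×7 + 1
7 = 7×1 + 0
gcd(50, 293) = 1, so the inverse exists.
Bézout: 1 = 7×293 − 41×50.
So 50⁻¹ ≡ −41 ≡ 252 (mod 293).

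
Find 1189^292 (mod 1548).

1045

Using repeated squaring:
1189^1 ≡ 1189 (mod 1548)
1189^2 ≡ 1189^2 = 1413721 ≡ 397 (mod 1548)
1189^4 ≡ 397^2 = 157609 ≡ 1261 (mod 1548)
1189^8 ≡ 1261^2 = 1590121 ≡ 325 (mod 1548)
1189^16 ≡ 325^2 = 105625 ≡ 361 (mod 1548)
1189^32 ≡ 361^2 = 130321 ≡ 289 (mod 1548)
1189^64 ≡ 289^2 = 83521 ≡ 1477 (mod 1548)
1189^128 ≡ 1477^2 = 2181529 ≡ 397 (mod 1548)
1189^256 ≡ 397^2 = 157609 ≡ 1261 (mod 1548)
1189^292 = 1189^256 × 1189^32 × 1189^4 ≡ 1261 × 289 × 1261 (mod 1548).
Accumulate the product:
1261 × 289 = 364429 ≡ 649
649 × 1261 = 818389 ≡ 1045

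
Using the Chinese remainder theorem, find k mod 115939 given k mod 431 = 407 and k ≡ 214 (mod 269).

16354

431⁻¹ mod 269: 431*181 ≡ 1 (mod 269), so 431⁻¹ ≡ 181.
k = 407 + 431*((214 − 407)*181 mod 269) = 407 + 431*37 = 16354.
Check: 16354 mod 431 = 407, 16354 mod 269 = 214. ✓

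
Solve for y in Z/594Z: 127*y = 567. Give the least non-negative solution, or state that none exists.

gcd(127, 594) = 1, so a unique solution mod 594 exists.
127⁻¹ ≡ 145 (mod 594).
y ≡ 145*567 ≡ 243 (mod 594).

243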